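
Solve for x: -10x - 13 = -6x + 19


Starting with: -10x - 13 = -6x + 19
Move all x terms to left: (-10 + 6)x = 19 + 13
Simplify: -4x = 32
Divide both sides by -4: x = -8

x = -8


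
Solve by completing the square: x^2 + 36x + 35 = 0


Start: x^2 + 36x + 35 = 0
Move constant: x^2 + 36x = -35
Half of 36 is 18, squared is 324
Add 324 to both sides: x^2 + 36x + 324 = 289
(x + 18)^2 = 289
x + 18 = ±17
x = -18 + 17 = -1 or x = -18 - 17 = -35

x = -35, x = -1


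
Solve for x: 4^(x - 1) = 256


Express both sides with the same base.
256 = 4^4
Since the bases match, equate exponents: x - 1 = 4
So x = 4 - (-1) = 5

x = 5


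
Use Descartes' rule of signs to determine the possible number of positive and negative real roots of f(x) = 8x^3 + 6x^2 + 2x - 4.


Descartes' rule of signs:

For positive roots, count sign changes in f(x) = 8x^3 + 6x^2 + 2x - 4:
Signs of coefficients: +, +, +, -
Number of sign changes: 1
Possible positive real roots: 1

For negative roots, examine f(-x) = -8x^3 + 6x^2 - 2x - 4:
Signs of coefficients: -, +, -, -
Number of sign changes: 2
Possible negative real roots: 2, 0

Positive roots: 1; Negative roots: 2 or 0


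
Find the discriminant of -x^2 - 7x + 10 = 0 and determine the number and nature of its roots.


For ax^2 + bx + c = 0, discriminant D = b^2 - 4ac
Here a = -1, b = -7, c = 10
D = (-7)^2 - 4(-1)(10) = 49 + 40 = 89

D = 89 > 0 but not a perfect square
The equation has 2 distinct real irrational roots.

Discriminant = 89, 2 distinct real irrational roots


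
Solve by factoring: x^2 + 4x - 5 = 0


We need two numbers that multiply to -5 and add to 4.
Those numbers are 5 and -1 (since 5 * (-1) = -5 and 5 + (-1) = 4).
So x^2 + 4x - 5 = (x + 5)(x - 1) = 0
Setting each factor to zero: x = -5 or x = 1

x = -5, x = 1


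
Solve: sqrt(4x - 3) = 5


Square both sides: 4x - 3 = 5^2 = 25
4x = 25 + 3 = 28
x = 7
Check: sqrt(4*7 - 3) = sqrt(25) = 5 ✓

x = 7


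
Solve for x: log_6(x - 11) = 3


Convert to exponential form: x - 11 = 6^3 = 216
x = 216 + 11 = 227
Check: log_6(227 - 11) = log_6(216) = log_6(216) = 3 ✓

x = 227


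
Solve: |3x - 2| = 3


An absolute value equation |expr| = 3 gives two cases:
Case 1: 3x - 2 = 3
  3x = 5, so x = 5/3
Case 2: 3x - 2 = -3
  3x = -1, so x = -1/3

x = -1/3, x = 5/3


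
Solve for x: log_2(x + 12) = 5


Convert to exponential form: x + 12 = 2^5 = 32
x = 32 - 12 = 20
Check: log_2(20 + 12) = log_2(32) = log_2(32) = 5 ✓

x = 20


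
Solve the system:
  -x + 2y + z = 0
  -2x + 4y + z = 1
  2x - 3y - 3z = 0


Using Cramer's rule. Expand each determinant along the first row.
D  = (-1)*[4*(-3) - 1*(-3)] - 2*[(-2)*(-3) - 1*2] + 1*[(-2)*(-3) - 4*2]
  = (-1)*(-9) - 2*(4) + 1*(-2) = -1
Dx = 0*[4*(-3) - 1*(-3)] - 2*[1*(-3) - 1*0] + 1*[1*(-3) - 4*0]
  = 0*(-9) - 2*(-3) + 1*(-3) = 3
Dy = (-1)*[1*(-3) - 1*0] - 0*[(-2)*(-3) - 1*2] + 1*[(-2)*0 - 1*2]
  = (-1)*(-3) - 0*(4) + 1*(-2) = 1
Dz = (-1)*[4*0 - 1*(-3)] - 2*[(-2)*0 - 1*2] + 0*[(-2)*(-3) - 4*2]
  = (-1)*(3) - 2*(-2) + 0*(-2) = 1
x = Dx/D = 3/-1 = -3, y = Dy/D = 1/-1 = -1, z = Dz/D = 1/-1 = -1
Check eq1: (-1)(-3) + (2)(-1) + (1)(-1) = 0 = 0 ✓
Check eq2: (-2)(-3) + (4)(-1) + (1)(-1) = 1 = 1 ✓
Check eq3: (2)(-3) + (-3)(-1) + (-3)(-1) = 0 = 0 ✓

x = -3, y = -1, z = -1


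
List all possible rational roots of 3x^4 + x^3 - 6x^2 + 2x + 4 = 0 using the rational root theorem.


Rational root theorem: possible roots are ±p/q where:
  p divides the constant term (4): p ∈ {1, 2, 4}
  q divides the leading coefficient (3): q ∈ {1, 3}

All possible rational roots: -4, -2, -4/3, -1, -2/3, -1/3, 1/3, 2/3, 1, 4/3, 2, 4

-4, -2, -4/3, -1, -2/3, -1/3, 1/3, 2/3, 1, 4/3, 2, 4


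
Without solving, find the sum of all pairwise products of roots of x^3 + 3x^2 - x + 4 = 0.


By Vieta's formulas for x^3 + bx^2 + cx + d = 0:
  r1 + r2 + r3 = -b/a = -3
  r1*r2 + r1*r3 + r2*r3 = c/a = -1
  r1*r2*r3 = -d/a = -4


Sum of pairwise products = -1


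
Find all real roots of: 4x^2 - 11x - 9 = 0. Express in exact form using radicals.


Using the quadratic formula: x = (-b ± sqrt(b^2 - 4ac)) / (2a)
Here a = 4, b = -11, c = -9
Discriminant = b^2 - 4ac = (-11)^2 - 4(4)(-9) = 121 + 144 = 265
Since discriminant = 265 > 0, there are two real roots.
x = (11 ± sqrt(265)) / 8
Numerically: x ≈ 3.4099 or x ≈ -0.6599

x = (11 + sqrt(265)) / 8 or x = (11 - sqrt(265)) / 8


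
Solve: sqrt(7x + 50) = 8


Square both sides: 7x + 50 = 8^2 = 64
7x = 64 - 50 = 14
x = 2
Check: sqrt(7*2 + 50) = sqrt(64) = 8 ✓

x = 2


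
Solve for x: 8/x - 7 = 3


Subtract -7 from both sides: 8/x = 10
Multiply both sides by x: 8 = 10 * x
Divide by 10: x = 4/5

x = 4/5


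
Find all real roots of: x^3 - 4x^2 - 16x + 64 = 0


Let p(x) = x^3 - 4x^2 - 16x + 64. By the rational root theorem (leading coefficient 1), any rational root is an integer divisor of 64: try ±1, ±2, ... in turn.
Test x = 1: value = 45 ≠ 0.
Test x = -1: value = 75 ≠ 0.
Test x = 2: value = 24 ≠ 0.
Test x = -2: value = 72 ≠ 0.
Test x = 4: value = 0 ✓, so (x - 4) is a factor.
Synthetic division by (x - 4): bring down 1; 1(4) - 4 = 0; 0(4) - 16 = -16; (-16)(4) + 64 = 0 → quotient x^2 - 16, remainder 0.
Solve the quadratic x^2 - 16 = 0: discriminant = 0^2 - 4(1)(-16) = 0 + 64 = 64.
sqrt(64) = 8, so x = (0 ± 8)/2: x = 4 or x = -4.

x = -4, x = 4 (multiplicity 2)


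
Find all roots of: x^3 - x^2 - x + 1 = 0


Let p(x) = x^3 - x^2 - x + 1. By the rational root theorem (leading coefficient 1), any rational root is an integer divisor of 1: try ±1, ±2, ... in turn.
Test x = 1: value = 0 ✓, so (x - 1) is a factor.
Synthetic division by (x - 1): bring down 1; 1(1) - 1 = 0; 0(1) - 1 = -1; (-1)(1) + 1 = 0 → quotient x^2 - 1, remainder 0.
Solve the quadratic x^2 - 1 = 0: discriminant = 0^2 - 4(1)(-1) = 0 + 4 = 4.
sqrt(4) = 2, so x = (0 ± 2)/2: x = 1 or x = -1.
Collecting all roots found:

x = -1, x = 1 (multiplicity 2)


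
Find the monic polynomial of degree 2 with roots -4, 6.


A monic polynomial with roots -4, 6 is:
p(x) = (x + 4)(x - 6)
After multiplying by (x + 4): x + 4
After multiplying by (x - 6): x^2 - 2x - 24

x^2 - 2x - 24


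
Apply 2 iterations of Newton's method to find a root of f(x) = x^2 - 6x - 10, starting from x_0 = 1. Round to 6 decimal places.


Newton's method: x_(n+1) = x_n - f(x_n)/f'(x_n)
f(x) = x^2 - 6x - 10
f'(x) = 2x - 6

Iteration 1:
  f(1.000000) = -15.000000
  f'(1.000000) = -4.000000
  x_1 = 1.000000 - (-15.000000)/(-4.000000) = -2.750000

Iteration 2:
  f(-2.750000) = 14.062500
  f'(-2.750000) = -11.500000
  x_2 = -2.750000 - (14.062500)/(-11.500000) = -1.527174

x_2 = -1.527174


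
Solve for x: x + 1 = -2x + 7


Starting with: x + 1 = -2x + 7
Move all x terms to left: (1 + 2)x = 7 - 1
Simplify: 3x = 6
Divide both sides by 3: x = 2

x = 2


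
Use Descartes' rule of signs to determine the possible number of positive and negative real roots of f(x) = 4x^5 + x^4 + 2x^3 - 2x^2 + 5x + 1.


Descartes' rule of signs:

For positive roots, count sign changes in f(x) = 4x^5 + x^4 + 2x^3 - 2x^2 + 5x + 1:
Signs of coefficients: +, +, +, -, +, +
Number of sign changes: 2
Possible positive real roots: 2, 0

For negative roots, examine f(-x) = -4x^5 + x^4 - 2x^3 - 2x^2 - 5x + 1:
Signs of coefficients: -, +, -, -, -, +
Number of sign changes: 3
Possible negative real roots: 3, 1

Positive roots: 2 or 0; Negative roots: 3 or 1


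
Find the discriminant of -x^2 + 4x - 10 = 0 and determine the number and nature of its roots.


For ax^2 + bx + c = 0, discriminant D = b^2 - 4ac
Here a = -1, b = 4, c = -10
D = (4)^2 - 4(-1)(-10) = 16 - 40 = -24

D = -24 < 0
The equation has no real roots (2 complex conjugate roots).

Discriminant = -24, no real roots (2 complex conjugate roots)


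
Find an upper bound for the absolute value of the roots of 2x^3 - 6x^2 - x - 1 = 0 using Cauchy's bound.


Cauchy's bound: all roots r satisfy |r| <= 1 + max(|a_i/a_n|) for i = 0,...,n-1
where a_n is the leading coefficient.

Coefficients: [2, -6, -1, -1]
Leading coefficient a_n = 2
Ratios |a_i/a_n|: 3, 1/2, 1/2
Maximum ratio: 3
Cauchy's bound: |r| <= 1 + 3 = 4

Upper bound = 4


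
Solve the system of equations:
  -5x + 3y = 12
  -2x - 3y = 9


Using Cramer's rule:
Determinant D = (-5)(-3) - (-2)(3) = 15 + 6 = 21
Dx = (12)(-3) - (9)(3) = -36 - 27 = -63
Dy = (-5)(9) - (-2)(12) = -45 + 24 = -21
x = Dx/D = -63/21 = -3
y = Dy/D = -21/21 = -1

x = -3, y = -1


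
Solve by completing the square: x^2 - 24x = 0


Start: x^2 - 24x + 0 = 0
Move constant: x^2 - 24x = 0
Half of -24 is -12, squared is 144
Add 144 to both sides: x^2 - 24x + 144 = 144
(x - 12)^2 = 144
x - 12 = ±12
x = 12 + 12 = 24 or x = 12 - 12 = 0

x = 0, x = 24


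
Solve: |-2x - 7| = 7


An absolute value equation |expr| = 7 gives two cases:
Case 1: -2x - 7 = 7
  -2x = 14, so x = -7
Case 2: -2x - 7 = -7
  -2x = 0, so x = 0

x = -7, x = 0


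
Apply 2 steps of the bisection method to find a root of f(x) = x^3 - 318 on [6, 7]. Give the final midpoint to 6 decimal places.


f(x) = x^3 - 318
f(6) = -102 < 0
f(7) = 25 > 0

Step 1: midpoint = (6.000000 + 7.000000)/2 = 6.500000
  f(6.500000) = -43.375000
  f(mid) < 0, so root is in [6.500000, 7.000000]

Step 2: midpoint = (6.500000 + 7.000000)/2 = 6.750000
  f(6.750000) = -10.453125
  f(mid) < 0, so root is in [6.750000, 7.000000]

midpoint = 6.750000


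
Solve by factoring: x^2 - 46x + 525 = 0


We need two numbers that multiply to 525 and add to -46.
Those numbers are -21 and -25 (since (-21) * (-25) = 525 and (-21) + (-25) = -46).
So x^2 - 46x + 525 = (x - 21)(x - 25) = 0
Setting each factor to zero: x = 21 or x = 25

x = 21, x = 25


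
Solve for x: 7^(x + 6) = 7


Express both sides with the same base.
7 = 7^1
Since the bases match, equate exponents: x + 6 = 1
So x = 1 - (6) = -5

x = -5


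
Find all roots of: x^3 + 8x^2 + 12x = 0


The constant term is 0, so x = 0 is a root. Factor out x:
  x^2 + 8x + 12 = 0
Solve the quadratic x^2 + 8x + 12 = 0: discriminant = 8^2 - 4(1)(12) = 64 - 48 = 16.
sqrt(16) = 4, so x = (-8 ± 4)/2: x = -2 or x = -6.
Collecting all roots found:

x = -6, x = -2, x = 0


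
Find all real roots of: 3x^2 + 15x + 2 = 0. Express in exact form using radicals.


Using the quadratic formula: x = (-b ± sqrt(b^2 - 4ac)) / (2a)
Here a = 3, b = 15, c = 2
Discriminant = b^2 - 4ac = 15^2 - 4(3)(2) = 225 - 24 = 201
Since discriminant = 201 > 0, there are two real roots.
x = (-15 ± sqrt(201)) / 6
Numerically: x ≈ -0.1371 or x ≈ -4.8629

x = (-15 + sqrt(201)) / 6 or x = (-15 - sqrt(201)) / 6


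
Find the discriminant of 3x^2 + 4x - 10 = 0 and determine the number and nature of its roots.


For ax^2 + bx + c = 0, discriminant D = b^2 - 4ac
Here a = 3, b = 4, c = -10
D = (4)^2 - 4(3)(-10) = 16 + 120 = 136

D = 136 > 0 but not a perfect square
The equation has 2 distinct real irrational roots.

Discriminant = 136, 2 distinct real irrational roots


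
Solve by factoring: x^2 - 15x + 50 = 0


We need two numbers that multiply to 50 and add to -15.
Those numbers are -5 and -10 (since (-5) * (-10) = 50 and (-5) + (-10) = -15).
So x^2 - 15x + 50 = (x - 5)(x - 10) = 0
Setting each factor to zero: x = 5 or x = 10

x = 5, x = 10


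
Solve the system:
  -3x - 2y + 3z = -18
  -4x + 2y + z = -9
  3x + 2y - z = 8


Using Cramer's rule. Expand each determinant along the first row.
D  = (-3)*[2*(-1) - 1*2] - (-2)*[(-4)*(-1) - 1*3] + 3*[(-4)*2 - 2*3]
  = (-3)*(-4) - (-2)*(1) + 3*(-14) = -28
Dx = (-18)*[2*(-1) - 1*2] - (-2)*[(-9)*(-1) - 1*8] + 3*[(-9)*2 - 2*8]
  = (-18)*(-4) - (-2)*(1) + 3*(-34) = -28
Dy = (-3)*[(-9)*(-1) - 1*8] - (-18)*[(-4)*(-1) - 1*3] + 3*[(-4)*8 - (-9)*3]
  = (-3)*(1) - (-18)*(1) + 3*(-5) = 0
Dz = (-3)*[2*8 - (-9)*2] - (-2)*[(-4)*8 - (-9)*3] + (-18)*[(-4)*2 - 2*3]
  = (-3)*(34) - (-2)*(-5) + (-18)*(-14) = 140
x = Dx/D = -28/-28 = 1, y = Dy/D = 0/-28 = 0, z = Dz/D = 140/-28 = -5
Check eq1: (-3)(1) + (-2)(0) + (3)(-5) = -18 = -18 ✓
Check eq2: (-4)(1) + (2)(0) + (1)(-5) = -9 = -9 ✓
Check eq3: (3)(1) + (2)(0) + (-1)(-5) = 8 = 8 ✓

x = 1, y = 0, z = -5


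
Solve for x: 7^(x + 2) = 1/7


Express both sides with the same base.
1/7 = 7^(-1)
Since the bases match, equate exponents: x + 2 = -1
So x = -1 - (2) = -3

x = -3


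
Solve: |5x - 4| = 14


An absolute value equation |expr| = 14 gives two cases:
Case 1: 5x - 4 = 14
  5x = 18, so x = 18/5
Case 2: 5x - 4 = -14
  5x = -10, so x = -2

x = -2, x = 18/5


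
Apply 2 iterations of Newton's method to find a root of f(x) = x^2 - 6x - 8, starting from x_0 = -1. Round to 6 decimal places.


Newton's method: x_(n+1) = x_n - f(x_n)/f'(x_n)
f(x) = x^2 - 6x - 8
f'(x) = 2x - 6

Iteration 1:
  f(-1.000000) = -1.000000
  f'(-1.000000) = -8.000000
  x_1 = -1.000000 - (-1.000000)/(-8.000000) = -1.125000

Iteration 2:
  f(-1.125000) = 0.015625
  f'(-1.125000) = -8.250000
  x_2 = -1.125000 - (0.015625)/(-8.250000) = -1.123106

x_2 = -1.123106


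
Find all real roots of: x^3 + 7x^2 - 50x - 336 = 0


Let p(x) = x^3 + 7x^2 - 50x - 336. By the rational root theorem (leading coefficient 1), any rational root is an integer divisor of 336: try ±1, ±2, ... in turn.
Test x = 1: value = -378 ≠ 0.
Test x = -1: value = -280 ≠ 0.
Test x = 2: value = -400 ≠ 0.
Test x = -2: value = -216 ≠ 0.
Test x = 3: value = -396 ≠ 0.
Test x = -3: value = -150 ≠ 0.
Test x = 4: value = -360 ≠ 0.
Test x = -4: value = -88 ≠ 0.
Test x = 6: value = -168 ≠ 0.
Test x = -6: value = 0 ✓, so (x + 6) is a factor.
Synthetic division by (x + 6): bring down 1; 1(-6) + 7 = 1; 1(-6) - 50 = -56; (-56)(-6) - 336 = 0 → quotient x^2 + x - 56, remainder 0.
Solve the quadratic x^2 + x - 56 = 0: discriminant = 1^2 - 4(1)(-56) = 1 + 224 = 225.
sqrt(225) = 15, so x = (-1 ± 15)/2: x = 7 or x = -8.

x = -8, x = -6, x = 7


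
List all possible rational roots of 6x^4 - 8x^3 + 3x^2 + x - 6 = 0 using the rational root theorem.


Rational root theorem: possible roots are ±p/q where:
  p divides the constant term (-6): p ∈ {1, 2, 3, 6}
  q divides the leading coefficient (6): q ∈ {1, 2, 3, 6}

All possible rational roots: -6, -3, -2, -3/2, -1, -2/3, -1/2, -1/3, -1/6, 1/6, 1/3, 1/2, 2/3, 1, 3/2, 2, 3, 6

-6, -3, -2, -3/2, -1, -2/3, -1/2, -1/3, -1/6, 1/6, 1/3, 1/2, 2/3, 1, 3/2, 2, 3, 6


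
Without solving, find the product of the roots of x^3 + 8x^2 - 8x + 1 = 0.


By Vieta's formulas for x^3 + bx^2 + cx + d = 0:
  r1 + r2 + r3 = -b/a = -8
  r1*r2 + r1*r3 + r2*r3 = c/a = -8
  r1*r2*r3 = -d/a = -1


Product = -1


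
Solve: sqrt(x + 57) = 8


Square both sides: x + 57 = 8^2 = 64
x = 64 - 57 = 7
x = 7
Check: sqrt(1*7 + 57) = sqrt(64) = 8 ✓

x = 7


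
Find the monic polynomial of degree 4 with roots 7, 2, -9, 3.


A monic polynomial with roots 7, 2, -9, 3 is:
p(x) = (x - 7)(x - 2)(x + 9)(x - 3)
After multiplying by (x - 7): x - 7
After multiplying by (x - 2): x^2 - 9x + 14
After multiplying by (x + 9): x^3 - 67x + 126
After multiplying by (x - 3): x^4 - 3x^3 - 67x^2 + 327x - 378

x^4 - 3x^3 - 67x^2 + 327x - 378


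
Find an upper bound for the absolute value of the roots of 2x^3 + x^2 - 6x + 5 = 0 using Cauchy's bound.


Cauchy's bound: all roots r satisfy |r| <= 1 + max(|a_i/a_n|) for i = 0,...,n-1
where a_n is the leading coefficient.

Coefficients: [2, 1, -6, 5]
Leading coefficient a_n = 2
Ratios |a_i/a_n|: 1/2, 3, 5/2
Maximum ratio: 3
Cauchy's bound: |r| <= 1 + 3 = 4

Upper bound = 4


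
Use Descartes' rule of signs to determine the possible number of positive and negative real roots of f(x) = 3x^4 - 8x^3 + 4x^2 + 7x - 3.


Descartes' rule of signs:

For positive roots, count sign changes in f(x) = 3x^4 - 8x^3 + 4x^2 + 7x - 3:
Signs of coefficients: +, -, +, +, -
Number of sign changes: 3
Possible positive real roots: 3, 1

For negative roots, examine f(-x) = 3x^4 + 8x^3 + 4x^2 - 7x - 3:
Signs of coefficients: +, +, +, -, -
Number of sign changes: 1
Possible negative real roots: 1

Positive roots: 3 or 1; Negative roots: 1


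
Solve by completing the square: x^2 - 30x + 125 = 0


Start: x^2 - 30x + 125 = 0
Move constant: x^2 - 30x = -125
Half of -30 is -15, squared is 225
Add 225 to both sides: x^2 - 30x + 225 = 100
(x - 15)^2 = 100
x - 15 = ±10
x = 15 + 10 = 25 or x = 15 - 10 = 5

x = 5, x = 25


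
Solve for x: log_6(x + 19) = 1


Convert to exponential form: x + 19 = 6^1 = 6
x = 6 - 19 = -13
Check: log_6(-13 + 19) = log_6(6) = log_6(6) = 1 ✓

x = -13


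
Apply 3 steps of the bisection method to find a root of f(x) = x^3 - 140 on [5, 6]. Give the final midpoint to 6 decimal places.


f(x) = x^3 - 140
f(5) = -15 < 0
f(6) = 76 > 0

Step 1: midpoint = (5.000000 + 6.000000)/2 = 5.500000
  f(5.500000) = 26.375000
  f(mid) > 0, so root is in [5.000000, 5.500000]

Step 2: midpoint = (5.000000 + 5.500000)/2 = 5.250000
  f(5.250000) = 4.703125
  f(mid) > 0, so root is in [5.000000, 5.250000]

Step 3: midpoint = (5.000000 + 5.250000)/2 = 5.125000
  f(5.125000) = -5.388672
  f(mid) < 0, so root is in [5.125000, 5.250000]

midpoint = 5.125000


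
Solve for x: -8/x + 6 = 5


Subtract 6 from both sides: -8/x = -1
Multiply both sides by x: -8 = -1 * x
Divide by -1: x = 8

x = 8


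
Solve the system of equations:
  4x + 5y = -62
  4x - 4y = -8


Using Cramer's rule:
Determinant D = (4)(-4) - (4)(5) = -16 - 20 = -36
Dx = (-62)(-4) - (-8)(5) = 248 + 40 = 288
Dy = (4)(-8) - (4)(-62) = -32 + 248 = 216
x = Dx/D = 288/-36 = -8
y = Dy/D = 216/-36 = -6

x = -8, y = -6


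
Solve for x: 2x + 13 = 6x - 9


Starting with: 2x + 13 = 6x - 9
Move all x terms to left: (2 - 6)x = -9 - 13
Simplify: -4x = -22
Divide both sides by -4: x = 11/2

x = 11/2


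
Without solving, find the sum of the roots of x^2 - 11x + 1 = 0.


By Vieta's formulas for ax^2 + bx + c = 0:
  Sum of roots = -b/a
  Product of roots = c/a

Here a = 1, b = -11, c = 1
Sum = -(-11)/1 = 11
Product = 1/1 = 1

Sum = 11


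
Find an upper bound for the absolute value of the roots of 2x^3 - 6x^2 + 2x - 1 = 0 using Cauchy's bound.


Cauchy's bound: all roots r satisfy |r| <= 1 + max(|a_i/a_n|) for i = 0,...,n-1
where a_n is the leading coefficient.

Coefficients: [2, -6, 2, -1]
Leading coefficient a_n = 2
Ratios |a_i/a_n|: 3, 1, 1/2
Maximum ratio: 3
Cauchy's bound: |r| <= 1 + 3 = 4

Upper bound = 4


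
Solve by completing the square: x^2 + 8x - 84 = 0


Start: x^2 + 8x - 84 = 0
Move constant: x^2 + 8x = 84
Half of 8 is 4, squared is 16
Add 16 to both sides: x^2 + 8x + 16 = 100
(x + 4)^2 = 100
x + 4 = ±10
x = -4 + 10 = 6 or x = -4 - 10 = -14

x = -14, x = 6


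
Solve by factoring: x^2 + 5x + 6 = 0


We need two numbers that multiply to 6 and add to 5.
Those numbers are 3 and 2 (since 3 * 2 = 6 and 3 + 2 = 5).
So x^2 + 5x + 6 = (x + 3)(x + 2) = 0
Setting each factor to zero: x = -3 or x = -2

x = -3, x = -2


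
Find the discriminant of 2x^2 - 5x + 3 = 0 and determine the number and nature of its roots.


For ax^2 + bx + c = 0, discriminant D = b^2 - 4ac
Here a = 2, b = -5, c = 3
D = (-5)^2 - 4(2)(3) = 25 - 24 = 1

D = 1 > 0 and is a perfect square (sqrt = 1)
The equation has 2 distinct real rational roots.

Discriminant = 1, 2 distinct real rational roots


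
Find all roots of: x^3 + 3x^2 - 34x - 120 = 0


Let p(x) = x^3 + 3x^2 - 34x - 120. By the rational root theorem (leading coefficient 1), any rational root is an integer divisor of 120: try ±1, ±2, ... in turn.
Test x = 1: value = -150 ≠ 0.
Test x = -1: value = -84 ≠ 0.
Test x = 2: value = -168 ≠ 0.
Test x = -2: value = -48 ≠ 0.
Test x = 3: value = -168 ≠ 0.
Test x = -3: value = -18 ≠ 0.
Test x = 4: value = -144 ≠ 0.
Test x = -4: value = 0 ✓, so (x + 4) is a factor.
Synthetic division by (x + 4): bring down 1; 1(-4) + 3 = -1; (-1)(-4) - 34 = -30; (-30)(-4) - 120 = 0 → quotient x^2 - x - 30, remainder 0.
Solve the quadratic x^2 - x - 30 = 0: discriminant = (-1)^2 - 4(1)(-30) = 1 + 120 = 121.
sqrt(121) = 11, so x = (1 ± 11)/2: x = 6 or x = -5.
Collecting all roots found:

x = -5, x = -4, x = 6


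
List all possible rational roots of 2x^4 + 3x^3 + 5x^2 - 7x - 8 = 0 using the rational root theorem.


Rational root theorem: possible roots are ±p/q where:
  p divides the constant term (-8): p ∈ {1, 2, 4, 8}
  q divides the leading coefficient (2): q ∈ {1, 2}

All possible rational roots: -8, -4, -2, -1, -1/2, 1/2, 1, 2, 4, 8

-8, -4, -2, -1, -1/2, 1/2, 1, 2, 4, 8


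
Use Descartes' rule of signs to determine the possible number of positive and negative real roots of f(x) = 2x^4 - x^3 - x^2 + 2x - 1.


Descartes' rule of signs:

For positive roots, count sign changes in f(x) = 2x^4 - x^3 - x^2 + 2x - 1:
Signs of coefficients: +, -, -, +, -
Number of sign changes: 3
Possible positive real roots: 3, 1

For negative roots, examine f(-x) = 2x^4 + x^3 - x^2 - 2x - 1:
Signs of coefficients: +, +, -, -, -
Number of sign changes: 1
Possible negative real roots: 1

Positive roots: 3 or 1; Negative roots: 1


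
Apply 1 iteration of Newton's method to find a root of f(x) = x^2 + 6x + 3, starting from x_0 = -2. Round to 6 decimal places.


Newton's method: x_(n+1) = x_n - f(x_n)/f'(x_n)
f(x) = x^2 + 6x + 3
f'(x) = 2x + 6

Iteration 1:
  f(-2.000000) = -5.000000
  f'(-2.000000) = 2.000000
  x_1 = -2.000000 - (-5.000000)/(2.000000) = 0.500000

x_1 = 0.500000


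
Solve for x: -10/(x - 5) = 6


Multiply both sides by (x - 5): -10 = 6(x - 5)
Distribute: -10 = 6x - 30
6x = -10 + 30 = 20
x = 10/3

x = 10/3


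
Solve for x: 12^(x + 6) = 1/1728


Express both sides with the same base.
1/1728 = 12^(-3)
Since the bases match, equate exponents: x + 6 = -3
So x = -3 - (6) = -9

x = -9


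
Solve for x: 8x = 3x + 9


Starting with: 8x = 3x + 9
Move all x terms to left: (8 - 3)x = 9 - 0
Simplify: 5x = 9
Divide both sides by 5: x = 9/5

x = 9/5


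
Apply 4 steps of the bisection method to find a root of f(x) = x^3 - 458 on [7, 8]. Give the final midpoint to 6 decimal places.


f(x) = x^3 - 458
f(7) = -115 < 0
f(8) = 54 > 0

Step 1: midpoint = (7.000000 + 8.000000)/2 = 7.500000
  f(7.500000) = -36.125000
  f(mid) < 0, so root is in [7.500000, 8.000000]

Step 2: midpoint = (7.500000 + 8.000000)/2 = 7.750000
  f(7.750000) = 7.484375
  f(mid) > 0, so root is in [7.500000, 7.750000]

Step 3: midpoint = (7.500000 + 7.750000)/2 = 7.625000
  f(7.625000) = -14.677734
  f(mid) < 0, so root is in [7.625000, 7.750000]

Step 4: midpoint = (7.625000 + 7.750000)/2 = 7.687500
  f(7.687500) = -3.686768
  f(mid) < 0, so root is in [7.687500, 7.750000]

midpoint = 7.687500


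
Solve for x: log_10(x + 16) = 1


Convert to exponential form: x + 16 = 10^1 = 10
x = 10 - 16 = -6
Check: log_10(-6 + 16) = log_10(10) = log_10(10) = 1 ✓

x = -6


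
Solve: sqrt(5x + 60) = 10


Square both sides: 5x + 60 = 10^2 = 100
5x = 100 - 60 = 40
x = 8
Check: sqrt(5*8 + 60) = sqrt(100) = 10 ✓

x = 8


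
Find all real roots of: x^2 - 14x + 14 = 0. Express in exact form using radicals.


Using the quadratic formula: x = (-b ± sqrt(b^2 - 4ac)) / (2a)
Here a = 1, b = -14, c = 14
Discriminant = b^2 - 4ac = (-14)^2 - 4(1)(14) = 196 - 56 = 140
Since discriminant = 140 > 0, there are two real roots.
x = (14 ± 2*sqrt(35)) / 2
Simplifying: x = 7 ± sqrt(35)
Numerically: x ≈ 12.9161 or x ≈ 1.0839

x = 7 + sqrt(35) or x = 7 - sqrt(35)


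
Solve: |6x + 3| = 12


An absolute value equation |expr| = 12 gives two cases:
Case 1: 6x + 3 = 12
  6x = 9, so x = 3/2
Case 2: 6x + 3 = -12
  6x = -15, so x = -5/2

x = -5/2, x = 3/2


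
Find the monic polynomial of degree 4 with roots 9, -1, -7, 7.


A monic polynomial with roots 9, -1, -7, 7 is:
p(x) = (x - 9)(x + 1)(x + 7)(x - 7)
After multiplying by (x - 9): x - 9
After multiplying by (x + 1): x^2 - 8x - 9
After multiplying by (x + 7): x^3 - x^2 - 65x - 63
After multiplying by (x - 7): x^4 - 8x^3 - 58x^2 + 392x + 441

x^4 - 8x^3 - 58x^2 + 392x + 441


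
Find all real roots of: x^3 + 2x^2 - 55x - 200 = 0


Let p(x) = x^3 + 2x^2 - 55x - 200. By the rational root theorem (leading coefficient 1), any rational root is an integer divisor of 200: try ±1, ±2, ... in turn.
Test x = 1: value = -252 ≠ 0.
Test x = -1: value = -144 ≠ 0.
Test x = 2: value = -294 ≠ 0.
Test x = -2: value = -90 ≠ 0.
Test x = 4: value = -324 ≠ 0.
Test x = -4: value = -12 ≠ 0.
Test x = 5: value = -300 ≠ 0.
Test x = -5: value = 0 ✓, so (x + 5) is a factor.
Synthetic division by (x + 5): bring down 1; 1(-5) + 2 = -3; (-3)(-5) - 55 = -40; (-40)(-5) - 200 = 0 → quotient x^2 - 3x - 40, remainder 0.
Solve the quadratic x^2 - 3x - 40 = 0: discriminant = (-3)^2 - 4(1)(-40) = 9 + 160 = 169.
sqrt(169) = 13, so x = (3 ± 13)/2: x = 8 or x = -5.

x = -5 (multiplicity 2), x = 8


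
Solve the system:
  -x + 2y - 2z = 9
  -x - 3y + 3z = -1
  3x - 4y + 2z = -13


Using Cramer's rule. Expand each determinant along the first row.
D  = (-1)*[(-3)*2 - 3*(-4)] - 2*[(-1)*2 - 3*3] + (-2)*[(-1)*(-4) - (-3)*3]
  = (-1)*(6) - 2*(-11) + (-2)*(13) = -10
Dx = 9*[(-3)*2 - 3*(-4)] - 2*[(-1)*2 - 3*(-13)] + (-2)*[(-1)*(-4) - (-3)*(-13)]
  = 9*(6) - 2*(37) + (-2)*(-35) = 50
Dy = (-1)*[(-1)*2 - 3*(-13)] - 9*[(-1)*2 - 3*3] + (-2)*[(-1)*(-13) - (-1)*3]
  = (-1)*(37) - 9*(-11) + (-2)*(16) = 30
Dz = (-1)*[(-3)*(-13) - (-1)*(-4)] - 2*[(-1)*(-13) - (-1)*3] + 9*[(-1)*(-4) - (-3)*3]
  = (-1)*(35) - 2*(16) + 9*(13) = 50
x = Dx/D = 50/-10 = -5, y = Dy/D = 30/-10 = -3, z = Dz/D = 50/-10 = -5
Check eq1: (-1)(-5) + (2)(-3) + (-2)(-5) = 9 = 9 ✓
Check eq2: (-1)(-5) + (-3)(-3) + (3)(-5) = -1 = -1 ✓
Check eq3: (3)(-5) + (-4)(-3) + (2)(-5) = -13 = -13 ✓

x = -5, y = -3, z = -5


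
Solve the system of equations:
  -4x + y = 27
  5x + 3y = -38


Using Cramer's rule:
Determinant D = (-4)(3) - (5)(1) = -12 - 5 = -17
Dx = (27)(3) - (-38)(1) = 81 + 38 = 119
Dy = (-4)(-38) - (5)(27) = 152 - 135 = 17
x = Dx/D = 119/-17 = -7
y = Dy/D = 17/-17 = -1

x = -7, y = -1


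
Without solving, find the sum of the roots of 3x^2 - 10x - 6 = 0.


By Vieta's formulas for ax^2 + bx + c = 0:
  Sum of roots = -b/a
  Product of roots = c/a

Here a = 3, b = -10, c = -6
Sum = -(-10)/3 = 10/3
Product = -6/3 = -2

Sum = 10/3


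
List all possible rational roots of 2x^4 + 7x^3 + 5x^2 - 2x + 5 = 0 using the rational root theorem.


Rational root theorem: possible roots are ±p/q where:
  p divides the constant term (5): p ∈ {1, 5}
  q divides the leading coefficient (2): q ∈ {1, 2}

All possible rational roots: -5, -5/2, -1, -1/2, 1/2, 1, 5/2, 5

-5, -5/2, -1, -1/2, 1/2, 1, 5/2, 5


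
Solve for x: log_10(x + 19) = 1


Convert to exponential form: x + 19 = 10^1 = 10
x = 10 - 19 = -9
Check: log_10(-9 + 19) = log_10(10) = log_10(10) = 1 ✓

x = -9


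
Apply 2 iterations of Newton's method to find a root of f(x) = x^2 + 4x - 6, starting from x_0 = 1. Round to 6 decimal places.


Newton's method: x_(n+1) = x_n - f(x_n)/f'(x_n)
f(x) = x^2 + 4x - 6
f'(x) = 2x + 4

Iteration 1:
  f(1.000000) = -1.000000
  f'(1.000000) = 6.000000
  x_1 = 1.000000 - (-1.000000)/(6.000000) = 1.166667

Iteration 2:
  f(1.166667) = 0.027778
  f'(1.166667) = 6.333333
  x_2 = 1.166667 - (0.027778)/(6.333333) = 1.162281

x_2 = 1.162281


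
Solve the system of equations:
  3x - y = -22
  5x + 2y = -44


Using Cramer's rule:
Determinant D = (3)(2) - (5)(-1) = 6 + 5 = 11
Dx = (-22)(2) - (-44)(-1) = -44 - 44 = -88
Dy = (3)(-44) - (5)(-22) = -132 + 110 = -22
x = Dx/D = -88/11 = -8
y = Dy/D = -22/11 = -2

x = -8, y = -2


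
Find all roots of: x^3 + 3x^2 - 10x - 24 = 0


Let p(x) = x^3 + 3x^2 - 10x - 24. By the rational root theorem (leading coefficient 1), any rational root is an integer divisor of 24: try ±1, ±2, ... in turn.
Test x = 1: value = -30 ≠ 0.
Test x = -1: value = -12 ≠ 0.
Test x = 2: value = -24 ≠ 0.
Test x = -2: value = 0 ✓, so (x + 2) is a factor.
Synthetic division by (x + 2): bring down 1; 1(-2) + 3 = 1; 1(-2) - 10 = -12; (-12)(-2) - 24 = 0 → quotient x^2 + x - 12, remainder 0.
Solve the quadratic x^2 + x - 12 = 0: discriminant = 1^2 - 4(1)(-12) = 1 + 48 = 49.
sqrt(49) = 7, so x = (-1 ± 7)/2: x = 3 or x = -4.
Collecting all roots found:

x = -4, x = -2, x = 3


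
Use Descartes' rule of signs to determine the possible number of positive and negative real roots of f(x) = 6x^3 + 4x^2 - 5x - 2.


Descartes' rule of signs:

For positive roots, count sign changes in f(x) = 6x^3 + 4x^2 - 5x - 2:
Signs of coefficients: +, +, -, -
Number of sign changes: 1
Possible positive real roots: 1

For negative roots, examine f(-x) = -6x^3 + 4x^2 + 5x - 2:
Signs of coefficients: -, +, +, -
Number of sign changes: 2
Possible negative real roots: 2, 0

Positive roots: 1; Negative roots: 2 or 0


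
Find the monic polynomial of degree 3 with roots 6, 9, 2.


A monic polynomial with roots 6, 9, 2 is:
p(x) = (x - 6)(x - 9)(x - 2)
After multiplying by (x - 6): x - 6
After multiplying by (x - 9): x^2 - 15x + 54
After multiplying by (x - 2): x^3 - 17x^2 + 84x - 108

x^3 - 17x^2 + 84x - 108


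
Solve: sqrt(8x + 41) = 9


Square both sides: 8x + 41 = 9^2 = 81
8x = 81 - 41 = 40
x = 5
Check: sqrt(8*5 + 41) = sqrt(81) = 9 ✓

x = 5


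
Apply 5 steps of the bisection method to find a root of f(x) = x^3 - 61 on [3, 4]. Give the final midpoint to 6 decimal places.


f(x) = x^3 - 61
f(3) = -34 < 0
f(4) = 3 > 0

Step 1: midpoint = (3.000000 + 4.000000)/2 = 3.500000
  f(3.500000) = -18.125000
  f(mid) < 0, so root is in [3.500000, 4.000000]

Step 2: midpoint = (3.500000 + 4.000000)/2 = 3.750000
  f(3.750000) = -8.265625
  f(mid) < 0, so root is in [3.750000, 4.000000]

Step 3: midpoint = (3.750000 + 4.000000)/2 = 3.875000
  f(3.875000) = -2.814453
  f(mid) < 0, so root is in [3.875000, 4.000000]

Step 4: midpoint = (3.875000 + 4.000000)/2 = 3.937500
  f(3.937500) = 0.046631
  f(mid) > 0, so root is in [3.875000, 3.937500]

Step 5: midpoint = (3.875000 + 3.937500)/2 = 3.906250
  f(3.906250) = -1.395355
  f(mid) < 0, so root is in [3.906250, 3.937500]

midpoint = 3.906250


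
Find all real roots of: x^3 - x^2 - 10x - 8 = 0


Let p(x) = x^3 - x^2 - 10x - 8. By the rational root theorem (leading coefficient 1), any rational root is an integer divisor of 8: try ±1, ±2, ... in turn.
Test x = 1: value = -18 ≠ 0.
Test x = -1: value = 0 ✓, so (x + 1) is a factor.
Synthetic division by (x + 1): bring down 1; 1(-1) - 1 = -2; (-2)(-1) - 10 = -8; (-8)(-1) - 8 = 0 → quotient x^2 - 2x - 8, remainder 0.
Solve the quadratic x^2 - 2x - 8 = 0: discriminant = (-2)^2 - 4(1)(-8) = 4 + 32 = 36.
sqrt(36) = 6, so x = (2 ± 6)/2: x = 4 or x = -2.

x = -2, x = -1, x = 4


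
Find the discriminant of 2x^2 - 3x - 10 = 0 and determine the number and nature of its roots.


For ax^2 + bx + c = 0, discriminant D = b^2 - 4ac
Here a = 2, b = -3, c = -10
D = (-3)^2 - 4(2)(-10) = 9 + 80 = 89

D = 89 > 0 but not a perfect square
The equation has 2 distinct real irrational roots.

Discriminant = 89, 2 distinct real irrational roots


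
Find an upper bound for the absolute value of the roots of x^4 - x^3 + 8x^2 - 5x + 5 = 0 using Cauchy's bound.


Cauchy's bound: all roots r satisfy |r| <= 1 + max(|a_i/a_n|) for i = 0,...,n-1
where a_n is the leading coefficient.

Coefficients: [1, -1, 8, -5, 5]
Leading coefficient a_n = 1
Ratios |a_i/a_n|: 1, 8, 5, 5
Maximum ratio: 8
Cauchy's bound: |r| <= 1 + 8 = 9

Upper bound = 9


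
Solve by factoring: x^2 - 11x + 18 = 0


We need two numbers that multiply to 18 and add to -11.
Those numbers are -2 and -9 (since (-2) * (-9) = 18 and (-2) + (-9) = -11).
So x^2 - 11x + 18 = (x - 2)(x - 9) = 0
Setting each factor to zero: x = 2 or x = 9

x = 2, x = 9


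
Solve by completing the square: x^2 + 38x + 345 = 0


Start: x^2 + 38x + 345 = 0
Move constant: x^2 + 38x = -345
Half of 38 is 19, squared is 361
Add 361 to both sides: x^2 + 38x + 361 = 16
(x + 19)^2 = 16
x + 19 = ±4
x = -19 + 4 = -15 or x = -19 - 4 = -23

x = -23, x = -15


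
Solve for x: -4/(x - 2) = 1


Multiply both sides by (x - 2): -4 = 1(x - 2)
Distribute: -4 = x - 2
x = -4 + 2 = -2
x = -2

x = -2


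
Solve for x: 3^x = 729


Express both sides with the same base.
729 = 3^6
Since the bases match: x = 6

x = 6


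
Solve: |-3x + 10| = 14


An absolute value equation |expr| = 14 gives two cases:
Case 1: -3x + 10 = 14
  -3x = 4, so x = -4/3
Case 2: -3x + 10 = -14
  -3x = -24, so x = 8

x = -4/3, x = 8


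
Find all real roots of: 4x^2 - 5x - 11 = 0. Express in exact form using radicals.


Using the quadratic formula: x = (-b ± sqrt(b^2 - 4ac)) / (2a)
Here a = 4, b = -5, c = -11
Discriminant = b^2 - 4ac = (-5)^2 - 4(4)(-11) = 25 + 176 = 201
Since discriminant = 201 > 0, there are two real roots.
x = (5 ± sqrt(201)) / 8
Numerically: x ≈ 2.3972 or x ≈ -1.1472

x = (5 + sqrt(201)) / 8 or x = (5 - sqrt(201)) / 8


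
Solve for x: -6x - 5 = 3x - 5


Starting with: -6x - 5 = 3x - 5
Move all x terms to left: (-6 - 3)x = -5 + 5
Simplify: -9x = 0
Divide both sides by -9: x = 0

x = 0


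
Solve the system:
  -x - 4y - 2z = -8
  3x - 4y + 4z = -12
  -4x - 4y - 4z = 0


Using Cramer's rule. Expand each determinant along the first row.
D  = (-1)*[(-4)*(-4) - 4*(-4)] - (-4)*[3*(-4) - 4*(-4)] + (-2)*[3*(-4) - (-4)*(-4)]
  = (-1)*(32) - (-4)*(4) + (-2)*(-28) = 40
Dx = (-8)*[(-4)*(-4) - 4*(-4)] - (-4)*[(-12)*(-4) - 4*0] + (-2)*[(-12)*(-4) - (-4)*0]
  = (-8)*(32) - (-4)*(48) + (-2)*(48) = -160
Dy = (-1)*[(-12)*(-4) - 4*0] - (-8)*[3*(-4) - 4*(-4)] + (-2)*[3*0 - (-12)*(-4)]
  = (-1)*(48) - (-8)*(4) + (-2)*(-48) = 80
Dz = (-1)*[(-4)*0 - (-12)*(-4)] - (-4)*[3*0 - (-12)*(-4)] + (-8)*[3*(-4) - (-4)*(-4)]
  = (-1)*(-48) - (-4)*(-48) + (-8)*(-28) = 80
x = Dx/D = -160/40 = -4, y = Dy/D = 80/40 = 2, z = Dz/D = 80/40 = 2
Check eq1: (-1)(-4) + (-4)(2) + (-2)(2) = -8 = -8 ✓
Check eq2: (3)(-4) + (-4)(2) + (4)(2) = -12 = -12 ✓
Check eq3: (-4)(-4) + (-4)(2) + (-4)(2) = 0 = 0 ✓

x = -4, y = 2, z = 2


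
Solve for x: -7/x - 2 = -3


Subtract -2 from both sides: -7/x = -1
Multiply both sides by x: -7 = -1 * x
Divide by -1: x = 7

x = 7


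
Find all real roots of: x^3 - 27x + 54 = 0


Let p(x) = x^3 - 27x + 54. By the rational root theorem (leading coefficient 1), any rational root is an integer divisor of 54: try ±1, ±2, ... in turn.
Test x = 1: value = 28 ≠ 0.
Test x = -1: value = 80 ≠ 0.
Test x = 2: value = 8 ≠ 0.
Test x = -2: value = 100 ≠ 0.
Test x = 3: value = 0 ✓, so (x - 3) is a factor.
Synthetic division by (x - 3): bring down 1; 1(3) + 0 = 3; 3(3) - 27 = -18; (-18)(3) + 54 = 0 → quotient x^2 + 3x - 18, remainder 0.
Solve the quadratic x^2 + 3x - 18 = 0: discriminant = 3^2 - 4(1)(-18) = 9 + 72 = 81.
sqrt(81) = 9, so x = (-3 ± 9)/2: x = 3 or x = -6.

x = -6, x = 3 (multiplicity 2)


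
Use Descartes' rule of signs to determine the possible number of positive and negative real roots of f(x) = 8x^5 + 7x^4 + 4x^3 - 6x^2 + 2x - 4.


Descartes' rule of signs:

For positive roots, count sign changes in f(x) = 8x^5 + 7x^4 + 4x^3 - 6x^2 + 2x - 4:
Signs of coefficients: +, +, +, -, +, -
Number of sign changes: 3
Possible positive real roots: 3, 1

For negative roots, examine f(-x) = -8x^5 + 7x^4 - 4x^3 - 6x^2 - 2x - 4:
Signs of coefficients: -, +, -, -, -, -
Number of sign changes: 2
Possible negative real roots: 2, 0

Positive roots: 3 or 1; Negative roots: 2 or 0


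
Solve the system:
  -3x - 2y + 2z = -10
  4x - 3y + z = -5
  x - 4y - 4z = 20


Using Cramer's rule. Expand each determinant along the first row.
D  = (-3)*[(-3)*(-4) - 1*(-4)] - (-2)*[4*(-4) - 1*1] + 2*[4*(-4) - (-3)*1]
  = (-3)*(16) - (-2)*(-17) + 2*(-13) = -108
Dx = (-10)*[(-3)*(-4) - 1*(-4)] - (-2)*[(-5)*(-4) - 1*20] + 2*[(-5)*(-4) - (-3)*20]
  = (-10)*(16) - (-2)*(0) + 2*(80) = 0
Dy = (-3)*[(-5)*(-4) - 1*20] - (-10)*[4*(-4) - 1*1] + 2*[4*20 - (-5)*1]
  = (-3)*(0) - (-10)*(-17) + 2*(85) = 0
Dz = (-3)*[(-3)*20 - (-5)*(-4)] - (-2)*[4*20 - (-5)*1] + (-10)*[4*(-4) - (-3)*1]
  = (-3)*(-80) - (-2)*(85) + (-10)*(-13) = 540
x = Dx/D = 0/-108 = 0, y = Dy/D = 0/-108 = 0, z = Dz/D = 540/-108 = -5
Check eq1: (-3)(0) + (-2)(0) + (2)(-5) = -10 = -10 ✓
Check eq2: (4)(0) + (-3)(0) + (1)(-5) = -5 = -5 ✓
Check eq3: (1)(0) + (-4)(0) + (-4)(-5) = 20 = 20 ✓

x = 0, y = 0, z = -5


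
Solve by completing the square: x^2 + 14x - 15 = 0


Start: x^2 + 14x - 15 = 0
Move constant: x^2 + 14x = 15
Half of 14 is 7, squared is 49
Add 49 to both sides: x^2 + 14x + 49 = 64
(x + 7)^2 = 64
x + 7 = ±8
x = -7 + 8 = 1 or x = -7 - 8 = -15

x = -15, x = 1


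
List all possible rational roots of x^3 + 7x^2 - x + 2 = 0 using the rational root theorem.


Rational root theorem: possible roots are ±p/q where:
  p divides the constant term (2): p ∈ {1, 2}
  q divides the leading coefficient (1): q ∈ {1}

All possible rational roots: -2, -1, 1, 2

-2, -1, 1, 2


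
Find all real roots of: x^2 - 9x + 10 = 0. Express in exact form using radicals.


Using the quadratic formula: x = (-b ± sqrt(b^2 - 4ac)) / (2a)
Here a = 1, b = -9, c = 10
Discriminant = b^2 - 4ac = (-9)^2 - 4(1)(10) = 81 - 40 = 41
Since discriminant = 41 > 0, there are two real roots.
x = (9 ± sqrt(41)) / 2
Numerically: x ≈ 7.7016 or x ≈ 1.2984

x = (9 + sqrt(41)) / 2 or x = (9 - sqrt(41)) / 2


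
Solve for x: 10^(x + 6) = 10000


Express both sides with the same base.
10000 = 10^4
Since the bases match, equate exponents: x + 6 = 4
So x = 4 - (6) = -2

x = -2


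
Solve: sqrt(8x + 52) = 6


Square both sides: 8x + 52 = 6^2 = 36
8x = 36 - 52 = -16
x = -2
Check: sqrt(8*(-2) + 52) = sqrt(36) = 6 ✓

x = -2


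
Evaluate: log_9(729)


We need the exponent such that 9^? = 729
9^3 = 729
Therefore log_9(729) = 3

3


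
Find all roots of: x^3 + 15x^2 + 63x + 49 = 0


Let p(x) = x^3 + 15x^2 + 63x + 49. By the rational root theorem (leading coefficient 1), any rational root is an integer divisor of 49: try ±1, ±2, ... in turn.
Test x = 1: value = 128 ≠ 0.
Test x = -1: value = 0 ✓, so (x + 1) is a factor.
Synthetic division by (x + 1): bring down 1; 1(-1) + 15 = 14; 14(-1) + 63 = 49; 49(-1) + 49 = 0 → quotient x^2 + 14x + 49, remainder 0.
Solve the quadratic x^2 + 14x + 49 = 0: discriminant = 14^2 - 4(1)(49) = 196 - 196 = 0.
Discriminant = 0, so a double root: x = -14/2 = -7.
Collecting all roots found:

x = -7 (multiplicity 2), x = -1


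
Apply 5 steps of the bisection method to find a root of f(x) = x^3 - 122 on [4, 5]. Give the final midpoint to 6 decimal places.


f(x) = x^3 - 122
f(4) = -58 < 0
f(5) = 3 > 0

Step 1: midpoint = (4.000000 + 5.000000)/2 = 4.500000
  f(4.500000) = -30.875000
  f(mid) < 0, so root is in [4.500000, 5.000000]

Step 2: midpoint = (4.500000 + 5.000000)/2 = 4.750000
  f(4.750000) = -14.828125
  f(mid) < 0, so root is in [4.750000, 5.000000]

Step 3: midpoint = (4.750000 + 5.000000)/2 = 4.875000
  f(4.875000) = -6.142578
  f(mid) < 0, so root is in [4.875000, 5.000000]

Step 4: midpoint = (4.875000 + 5.000000)/2 = 4.937500
  f(4.937500) = -1.629150
  f(mid) < 0, so root is in [4.937500, 5.000000]

Step 5: midpoint = (4.937500 + 5.000000)/2 = 4.968750
  f(4.968750) = 0.670868
  f(mid) > 0, so root is in [4.937500, 4.968750]

midpoint = 4.968750


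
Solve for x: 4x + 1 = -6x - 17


Starting with: 4x + 1 = -6x - 17
Move all x terms to left: (4 + 6)x = -17 - 1
Simplify: 10x = -18
Divide both sides by 10: x = -9/5

x = -9/5


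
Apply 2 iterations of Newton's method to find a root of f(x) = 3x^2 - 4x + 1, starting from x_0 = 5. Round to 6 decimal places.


Newton's method: x_(n+1) = x_n - f(x_n)/f'(x_n)
f(x) = 3x^2 - 4x + 1
f'(x) = 6x - 4

Iteration 1:
  f(5.000000) = 56.000000
  f'(5.000000) = 26.000000
  x_1 = 5.000000 - (56.000000)/(26.000000) = 2.846154

Iteration 2:
  f(2.846154) = 13.917160
  f'(2.846154) = 13.076923
  x_2 = 2.846154 - (13.917160)/(13.076923) = 1.781900

x_2 = 1.781900


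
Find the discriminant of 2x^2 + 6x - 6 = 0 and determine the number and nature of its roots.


For ax^2 + bx + c = 0, discriminant D = b^2 - 4ac
Here a = 2, b = 6, c = -6
D = (6)^2 - 4(2)(-6) = 36 + 48 = 84

D = 84 > 0 but not a perfect square
The equation has 2 distinct real irrational roots.

Discriminant = 84, 2 distinct real irrational roots
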